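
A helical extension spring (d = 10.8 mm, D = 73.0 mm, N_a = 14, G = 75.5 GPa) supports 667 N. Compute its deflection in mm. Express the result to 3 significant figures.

28.3 mm

k = Gd⁴/(8D³N_a) = (75.5×10³)(10.8⁴)/(8·73.0³·14) = 23.575 N/mm
δ = F/k = 667 / 23.575 = 28.292 mm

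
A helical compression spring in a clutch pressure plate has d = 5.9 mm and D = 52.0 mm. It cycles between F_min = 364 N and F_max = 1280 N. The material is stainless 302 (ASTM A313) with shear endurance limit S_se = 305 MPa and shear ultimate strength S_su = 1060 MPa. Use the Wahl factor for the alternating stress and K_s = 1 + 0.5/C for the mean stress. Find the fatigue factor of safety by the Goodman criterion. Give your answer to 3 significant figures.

C = D/d = 52.0/5.9 = 8.8136; K_W = (4C−1)/(4C−4)+0.615/C = 1.1658; K_s = 1+0.5/C = 1.0567
F_a = (F_max−F_min)/2 = 458 N; F_m = (F_max+F_min)/2 = 822 N
τ_a = K_W·8F_aD/(πd³) = 1.1658 × 295.29 = 344.24 MPa
τ_m = K_s·8F_mD/(πd³) = 1.0567 × 529.98 = 560.05 MPa
Goodman: 1/n_f = τ_a/S_se + τ_m/S_su = 344.24/305 + 560.05/1060 = 1.12866 + 0.52835 = 1.657
n_f = 1/1.657 = 0.6035

0.603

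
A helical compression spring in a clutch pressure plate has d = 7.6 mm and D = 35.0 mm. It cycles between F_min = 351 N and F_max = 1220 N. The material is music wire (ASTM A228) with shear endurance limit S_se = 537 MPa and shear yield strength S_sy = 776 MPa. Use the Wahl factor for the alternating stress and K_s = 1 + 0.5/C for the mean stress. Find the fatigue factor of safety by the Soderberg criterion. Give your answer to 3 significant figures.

2.23

C = D/d = 35.0/7.6 = 4.6053; K_W = (4C−1)/(4C−4)+0.615/C = 1.3416; K_s = 1+0.5/C = 1.1086
F_a = (F_max−F_min)/2 = 434.5 N; F_m = (F_max+F_min)/2 = 785.5 N
τ_a = K_W·8F_aD/(πd³) = 1.3416 × 88.218 = 118.35 MPa
τ_m = K_s·8F_mD/(πd³) = 1.1086 × 159.48 = 176.8 MPa
Soderberg: 1/n_f = τ_a/S_se + τ_m/S_sy = 118.35/537 + 176.8/776 = 0.22039 + 0.22783 = 0.44822
n_f = 1/0.44822 = 2.231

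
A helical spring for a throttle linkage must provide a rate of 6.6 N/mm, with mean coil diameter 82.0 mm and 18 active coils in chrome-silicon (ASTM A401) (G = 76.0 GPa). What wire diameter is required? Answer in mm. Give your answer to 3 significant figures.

9.11 mm

d = (8D³N_a·k / G)^(1/4) = (8·82.0³·18·6.6 / (76.0×10³))^0.25
  = (6895)^0.25 = 9.1124 mm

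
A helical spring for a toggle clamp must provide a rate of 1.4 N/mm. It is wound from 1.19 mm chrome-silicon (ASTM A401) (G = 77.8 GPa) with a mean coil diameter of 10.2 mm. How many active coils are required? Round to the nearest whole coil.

N_a = Gd⁴/(8D³k) = (77.8×10³ × 1.19⁴)/(8 × 10.2³ × 1.4)
    = 156015 / 11885.5 = 13.13 → 13 coils

13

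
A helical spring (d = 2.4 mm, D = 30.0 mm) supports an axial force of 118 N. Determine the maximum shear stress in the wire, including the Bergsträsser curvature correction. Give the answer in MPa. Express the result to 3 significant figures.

721 MPa

Spring index C = D/d = 30.0/2.4 = 12.5000
K_B = (4C+2)/(4C−3) = 52.000/47.000 = 1.1064
τ₀ = 8FD/(πd³) = 8·118·30.0/(π·2.4³) = 28320/43.429 = 652.09 MPa
τ_max = K·τ₀ = 1.1064 × 652.09 = 721.46 MPa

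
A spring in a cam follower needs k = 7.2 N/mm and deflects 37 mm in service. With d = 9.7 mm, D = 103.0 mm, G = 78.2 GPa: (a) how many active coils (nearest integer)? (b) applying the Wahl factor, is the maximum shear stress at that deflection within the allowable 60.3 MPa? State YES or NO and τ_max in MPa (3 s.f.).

(a) 11 coils; (b) NO, τ_max = 87.0 MPa

N_a = Gd⁴/(8D³k) = (78.2×10³)(9.7⁴)/(8·103.0³·7.2) = 11 → N_a = 11
Actual rate k = Gd⁴/(8D³·11) = 7.1995 N/mm
Working load F = kδ = 7.1995·37 = 266.38 N
C = 103.0/9.7 = 10.6186; K_W = (4C−1)/(4C−4)+0.615/C = 1.1359
τ_max = K_W·8FD/(πd³) = 1.1359·76.553 = 86.956 MPa
τ_max > 60.3 MPa → exceeds allowable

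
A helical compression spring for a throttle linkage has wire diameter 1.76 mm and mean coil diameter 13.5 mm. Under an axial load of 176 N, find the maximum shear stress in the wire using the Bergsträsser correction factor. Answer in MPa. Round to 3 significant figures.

1310 MPa

Spring index C = D/d = 13.5/1.76 = 7.6705
K_B = (4C+2)/(4C−3) = 32.682/27.682 = 1.1806
τ₀ = 8FD/(πd³) = 8·176·13.5/(π·1.76³) = 19008/17.127 = 1109.8 MPa
τ_max = K·τ₀ = 1.1806 × 1109.8 = 1310.3 MPa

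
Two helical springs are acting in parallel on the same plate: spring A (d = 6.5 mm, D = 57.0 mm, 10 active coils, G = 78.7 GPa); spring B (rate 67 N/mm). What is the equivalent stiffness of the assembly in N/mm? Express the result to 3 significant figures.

76.5 N/mm

k_A = Gd⁴/(8D³N_a) = (78.7×10³)(6.5⁴)/(8·57.0³·10) = 9.4823 N/mm
Parallel: k_eq = 9.4823 + 67 = 76.482 N/mm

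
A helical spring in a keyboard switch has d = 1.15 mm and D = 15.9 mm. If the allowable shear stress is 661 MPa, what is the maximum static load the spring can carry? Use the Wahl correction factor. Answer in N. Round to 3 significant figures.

C = D/d = 15.9/1.15 = 13.8261
K_W = (4C−1)/(4C−4) + 0.615/C = 54.304/51.304 + 0.0445 = 1.1030
τ_max = K·8FD/(πd³) → F_max = τ_allow·πd³/(8DK)
F_max = 661·π·1.15³/(8·15.9·1.1030) = 3158.2/140.3 = 22.511 N

22.5 N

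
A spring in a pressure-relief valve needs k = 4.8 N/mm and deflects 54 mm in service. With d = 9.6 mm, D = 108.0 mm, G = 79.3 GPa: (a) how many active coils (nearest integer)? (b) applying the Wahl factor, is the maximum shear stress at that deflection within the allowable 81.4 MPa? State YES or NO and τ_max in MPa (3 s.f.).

N_a = Gd⁴/(8D³k) = (79.3×10³)(9.6⁴)/(8·108.0³·4.8) = 13.92 → N_a = 14
Actual rate k = Gd⁴/(8D³·14) = 4.7739 N/mm
Working load F = kδ = 4.7739·54 = 257.79 N
C = 108.0/9.6 = 11.2500; K_W = (4C−1)/(4C−4)+0.615/C = 1.1278
τ_max = K_W·8FD/(πd³) = 1.1278·80.133 = 90.377 MPa
τ_max > 81.4 MPa → exceeds allowable

(a) 14 coils; (b) NO, τ_max = 90.4 MPa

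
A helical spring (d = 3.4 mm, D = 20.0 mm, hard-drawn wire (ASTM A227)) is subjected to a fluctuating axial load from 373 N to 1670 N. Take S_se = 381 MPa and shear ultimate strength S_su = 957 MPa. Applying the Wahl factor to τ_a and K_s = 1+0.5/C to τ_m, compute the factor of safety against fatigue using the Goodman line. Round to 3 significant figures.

0.234

C = D/d = 20.0/3.4 = 5.8824; K_W = (4C−1)/(4C−4)+0.615/C = 1.2582; K_s = 1+0.5/C = 1.0850
F_a = (F_max−F_min)/2 = 648.5 N; F_m = (F_max+F_min)/2 = 1021.5 N
τ_a = K_W·8F_aD/(πd³) = 1.2582 × 840.32 = 1057.3 MPa
τ_m = K_s·8F_mD/(πd³) = 1.0850 × 1323.6 = 1436.2 MPa
Goodman: 1/n_f = τ_a/S_se + τ_m/S_su = 1057.3/381 + 1436.2/957 = 2.77495 + 1.50068 = 4.2756
n_f = 1/4.2756 = 0.2339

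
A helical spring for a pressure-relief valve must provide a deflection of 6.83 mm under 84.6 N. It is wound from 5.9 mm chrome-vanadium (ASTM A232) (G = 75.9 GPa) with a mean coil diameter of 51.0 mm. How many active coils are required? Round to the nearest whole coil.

Required rate k = F/δ = 84.6/6.83 = 12.387 N/mm
N_a = Gd⁴/(8D³k) = (75.9×10³ × 5.9⁴)/(8 × 51.0³ × 12.387)
    = 9.19708e+07 / 1.31447e+07 = 6.997 → 7 coils

7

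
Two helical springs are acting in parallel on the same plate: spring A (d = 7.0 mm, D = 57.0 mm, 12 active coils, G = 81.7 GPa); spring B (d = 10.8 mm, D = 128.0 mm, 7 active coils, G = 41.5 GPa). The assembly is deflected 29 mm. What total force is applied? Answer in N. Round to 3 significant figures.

k_A = Gd⁴/(8D³N_a) = (81.7×10³)(7.0⁴)/(8·57.0³·12) = 11.034 N/mm
k_B = Gd⁴/(8D³N_a) = (41.5×10³)(10.8⁴)/(8·128.0³·7) = 4.8076 N/mm
Parallel: k_eq = 11.034 + 4.8076 = 15.841 N/mm
F = k_eq·δ = 15.841·29 = 459.39 N

459 N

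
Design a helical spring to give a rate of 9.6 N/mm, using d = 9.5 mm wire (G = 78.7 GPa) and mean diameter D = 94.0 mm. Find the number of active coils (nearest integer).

10

N_a = Gd⁴/(8D³k) = (78.7×10³ × 9.5⁴)/(8 × 94.0³ × 9.6)
    = 6.41016e+08 / 6.37889e+07 = 10.05 → 10 coils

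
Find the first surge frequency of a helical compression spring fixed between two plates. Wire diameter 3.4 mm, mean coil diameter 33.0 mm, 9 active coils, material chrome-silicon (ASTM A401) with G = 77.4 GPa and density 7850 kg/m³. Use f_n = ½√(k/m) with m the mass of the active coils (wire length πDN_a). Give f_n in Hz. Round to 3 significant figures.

123 Hz

k = Gd⁴/(8D³N_a) = (77.4×10³)(3.4⁴)/(8·33.0³·9) = 3.9974 N/mm = 3997.4 N/m
Wire length L = πDN_a = π·33.0·9 = 933.05 mm
m = ρ·(πd²/4)·L = 7850 × 9.0792×10⁻⁶ m² × 0.93305 m = 0.0665 kg
f_n = ½√(k/m) = 0.5·√(3997.4/0.0665) = 0.5·√(60112) = 122.59 Hz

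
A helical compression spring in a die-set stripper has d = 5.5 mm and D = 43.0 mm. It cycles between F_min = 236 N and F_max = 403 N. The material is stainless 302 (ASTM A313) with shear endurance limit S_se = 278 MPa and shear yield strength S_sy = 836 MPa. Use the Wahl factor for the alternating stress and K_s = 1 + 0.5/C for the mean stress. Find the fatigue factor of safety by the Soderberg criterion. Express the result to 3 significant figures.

1.99

C = D/d = 43.0/5.5 = 7.8182; K_W = (4C−1)/(4C−4)+0.615/C = 1.1887; K_s = 1+0.5/C = 1.0640
F_a = (F_max−F_min)/2 = 83.5 N; F_m = (F_max+F_min)/2 = 319.5 N
τ_a = K_W·8F_aD/(πd³) = 1.1887 × 54.955 = 65.323 MPa
τ_m = K_s·8F_mD/(πd³) = 1.0640 × 210.28 = 223.72 MPa
Soderberg: 1/n_f = τ_a/S_se + τ_m/S_sy = 65.323/278 + 223.72/836 = 0.23497 + 0.26761 = 0.50259
n_f = 1/0.50259 = 1.99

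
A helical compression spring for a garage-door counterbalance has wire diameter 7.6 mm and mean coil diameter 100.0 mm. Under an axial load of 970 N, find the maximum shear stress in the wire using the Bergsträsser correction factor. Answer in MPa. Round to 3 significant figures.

Spring index C = D/d = 100.0/7.6 = 13.1579
K_B = (4C+2)/(4C−3) = 54.632/49.632 = 1.1007
τ₀ = 8FD/(πd³) = 8·970·100.0/(π·7.6³) = 776000/1379.1 = 562.69 MPa
τ_max = K·τ₀ = 1.1007 × 562.69 = 619.38 MPa

619 MPa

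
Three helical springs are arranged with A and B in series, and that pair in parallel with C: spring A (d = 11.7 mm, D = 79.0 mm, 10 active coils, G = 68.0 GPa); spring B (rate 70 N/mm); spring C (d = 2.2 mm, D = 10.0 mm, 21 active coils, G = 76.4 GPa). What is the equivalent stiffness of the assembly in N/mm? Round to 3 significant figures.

32.8 N/mm

k_A = Gd⁴/(8D³N_a) = (68.0×10³)(11.7⁴)/(8·79.0³·10) = 32.306 N/mm
k_C = Gd⁴/(8D³N_a) = (76.4×10³)(2.2⁴)/(8·10.0³·21) = 10.653 N/mm
Springs A,B series: k_AB = 1/(1/32.306+1/70) = 22.104 N/mm; parallel with C: k_eq = 22.104+10.653 = 32.757 N/mm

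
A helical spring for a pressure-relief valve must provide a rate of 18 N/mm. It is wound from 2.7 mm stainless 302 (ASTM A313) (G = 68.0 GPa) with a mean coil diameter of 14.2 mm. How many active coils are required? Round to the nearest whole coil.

9

N_a = Gd⁴/(8D³k) = (68.0×10³ × 2.7⁴)/(8 × 14.2³ × 18)
    = 3.6138e+06 / 412313 = 8.765 → 9 coils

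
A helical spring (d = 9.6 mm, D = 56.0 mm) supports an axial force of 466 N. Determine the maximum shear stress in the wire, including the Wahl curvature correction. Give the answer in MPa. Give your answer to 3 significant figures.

Spring index C = D/d = 56.0/9.6 = 5.8333
K_W = (4C−1)/(4C−4) + 0.615/C = 22.333/19.333 + 0.1054 = 1.2606
τ₀ = 8FD/(πd³) = 8·466·56.0/(π·9.6³) = 208768/2779.5 = 75.11 MPa
τ_max = K·τ₀ = 1.2606 × 75.11 = 94.684 MPa

94.7 MPa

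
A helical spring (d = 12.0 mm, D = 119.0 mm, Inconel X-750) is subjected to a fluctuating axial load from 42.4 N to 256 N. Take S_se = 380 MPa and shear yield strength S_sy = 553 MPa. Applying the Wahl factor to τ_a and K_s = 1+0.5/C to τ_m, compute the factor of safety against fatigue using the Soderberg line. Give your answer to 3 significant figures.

9.42

C = D/d = 119.0/12.0 = 9.9167; K_W = (4C−1)/(4C−4)+0.615/C = 1.1461; K_s = 1+0.5/C = 1.0504
F_a = (F_max−F_min)/2 = 106.8 N; F_m = (F_max+F_min)/2 = 149.2 N
τ_a = K_W·8F_aD/(πd³) = 1.1461 × 18.729 = 21.466 MPa
τ_m = K_s·8F_mD/(πd³) = 1.0504 × 26.164 = 27.484 MPa
Soderberg: 1/n_f = τ_a/S_se + τ_m/S_sy = 21.466/380 + 27.484/553 = 0.05649 + 0.04970 = 0.10619
n_f = 1/0.10619 = 9.417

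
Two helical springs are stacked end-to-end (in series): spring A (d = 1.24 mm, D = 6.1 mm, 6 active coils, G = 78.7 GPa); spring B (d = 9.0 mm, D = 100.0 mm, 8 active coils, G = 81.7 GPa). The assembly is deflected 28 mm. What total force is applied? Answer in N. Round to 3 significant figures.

k_A = Gd⁴/(8D³N_a) = (78.7×10³)(1.24⁴)/(8·6.1³·6) = 17.078 N/mm
k_B = Gd⁴/(8D³N_a) = (81.7×10³)(9.0⁴)/(8·100.0³·8) = 8.3755 N/mm
Series: 1/k_eq = 1/17.078 + 1/8.3755 = 0.17795; k_eq = 5.6195 N/mm
F = k_eq·δ = 5.6195·28 = 157.35 N

157 N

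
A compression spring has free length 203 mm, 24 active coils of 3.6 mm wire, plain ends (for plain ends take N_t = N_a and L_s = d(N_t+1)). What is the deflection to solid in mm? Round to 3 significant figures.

113 mm

N_t = 24; L_s = 3.6·25 = 90 mm
δ_solid = L₀ − L_s = 203 − 90 = 113 mm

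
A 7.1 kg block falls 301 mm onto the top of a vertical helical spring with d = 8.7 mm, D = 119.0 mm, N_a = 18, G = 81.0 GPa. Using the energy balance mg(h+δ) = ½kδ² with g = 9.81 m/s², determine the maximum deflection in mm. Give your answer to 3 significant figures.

189 mm

k = Gd⁴/(8D³N_a) = (81.0×10³)(8.7⁴)/(8·119.0³·18) = 1.9123 N/mm
W = mg = 7.1 × 9.81 = 69.651 N
½kδ² − Wδ − Wh = 0 → δ = (W + √(W² + 2kWh))/k
δ = (69.651 + √(4851.3 + 80183))/1.9123 = (69.651 + 291.61)/1.9123 = 188.91 mm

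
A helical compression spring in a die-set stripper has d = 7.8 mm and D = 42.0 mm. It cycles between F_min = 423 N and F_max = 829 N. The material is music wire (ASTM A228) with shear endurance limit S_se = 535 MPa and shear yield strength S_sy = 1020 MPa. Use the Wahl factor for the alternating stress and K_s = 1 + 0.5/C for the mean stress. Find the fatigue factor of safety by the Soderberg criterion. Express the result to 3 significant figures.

C = D/d = 42.0/7.8 = 5.3846; K_W = (4C−1)/(4C−4)+0.615/C = 1.2853; K_s = 1+0.5/C = 1.0929
F_a = (F_max−F_min)/2 = 203 N; F_m = (F_max+F_min)/2 = 626 N
τ_a = K_W·8F_aD/(πd³) = 1.2853 × 45.751 = 58.802 MPa
τ_m = K_s·8F_mD/(πd³) = 1.0929 × 141.08 = 154.19 MPa
Soderberg: 1/n_f = τ_a/S_se + τ_m/S_sy = 58.802/535 + 154.19/1020 = 0.10991 + 0.15116 = 0.26107
n_f = 1/0.26107 = 3.83

3.83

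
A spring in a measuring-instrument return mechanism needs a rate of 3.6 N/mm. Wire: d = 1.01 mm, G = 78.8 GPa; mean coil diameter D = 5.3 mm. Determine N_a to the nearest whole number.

N_a = Gd⁴/(8D³k) = (78.8×10³ × 1.01⁴)/(8 × 5.3³ × 3.6)
    = 81999.6 / 4287.66 = 19.12 → 19 coils

19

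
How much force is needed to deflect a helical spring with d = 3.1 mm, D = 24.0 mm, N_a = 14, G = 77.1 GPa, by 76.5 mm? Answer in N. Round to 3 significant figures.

352 N

k = Gd⁴/(8D³N_a) = (77.1×10³)(3.1⁴)/(8·24.0³·14) = 4.5989 N/mm
F = k·δ = 4.5989 × 76.5 = 351.81 N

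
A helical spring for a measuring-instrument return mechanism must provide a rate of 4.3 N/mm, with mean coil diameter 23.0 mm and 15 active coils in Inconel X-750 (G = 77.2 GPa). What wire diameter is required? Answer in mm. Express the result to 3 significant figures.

3.00 mm

d = (8D³N_a·k / G)^(1/4) = (8·23.0³·15·4.3 / (77.2×10³))^0.25
  = (81.323)^0.25 = 3.0030 mm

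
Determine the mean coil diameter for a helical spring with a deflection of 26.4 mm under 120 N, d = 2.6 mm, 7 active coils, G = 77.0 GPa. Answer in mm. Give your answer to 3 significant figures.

24.0 mm

Required rate k = F/δ = 120/26.4 = 4.5455 N/mm
D = (Gd⁴/(8N_a·k))^(1/3) = (77.0×10³·2.6⁴/(8·7·4.5455))^(1/3)
  = (13823.5)^(1/3) = 23.9997 mm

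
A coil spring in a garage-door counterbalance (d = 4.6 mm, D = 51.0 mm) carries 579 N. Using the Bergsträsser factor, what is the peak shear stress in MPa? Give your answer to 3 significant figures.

Spring index C = D/d = 51.0/4.6 = 11.0870
K_B = (4C+2)/(4C−3) = 46.348/41.348 = 1.1209
τ₀ = 8FD/(πd³) = 8·579·51.0/(π·4.6³) = 236232/305.79 = 772.53 MPa
τ_max = K·τ₀ = 1.1209 × 772.53 = 865.95 MPa

866 MPa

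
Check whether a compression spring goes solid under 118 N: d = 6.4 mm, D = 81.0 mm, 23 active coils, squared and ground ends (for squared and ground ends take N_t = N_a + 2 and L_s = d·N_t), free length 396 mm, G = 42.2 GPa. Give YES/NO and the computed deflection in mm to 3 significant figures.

k = Gd⁴/(8D³N_a) = (42.2×10³)(6.4⁴)/(8·81.0³·23) = 0.72403 N/mm
N_t = 25; L_s = 6.4·25 = 160 mm; δ_solid = L₀ − L_s = 396 − 160 = 236 mm
δ = F/k = 118/0.72403 = 162.98 mm
δ < δ_solid → spring does not go solid

NO, δ = 163 mm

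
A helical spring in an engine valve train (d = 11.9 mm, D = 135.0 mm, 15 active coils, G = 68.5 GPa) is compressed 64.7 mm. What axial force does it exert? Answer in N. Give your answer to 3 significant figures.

k = Gd⁴/(8D³N_a) = (68.5×10³)(11.9⁴)/(8·135.0³·15) = 4.6526 N/mm
F = k·δ = 4.6526 × 64.7 = 301.02 N

301 N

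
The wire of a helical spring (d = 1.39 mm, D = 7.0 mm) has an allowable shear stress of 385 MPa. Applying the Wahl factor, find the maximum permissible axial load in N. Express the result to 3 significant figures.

44.3 N

C = D/d = 7.0/1.39 = 5.0360
K_W = (4C−1)/(4C−4) + 0.615/C = 19.144/16.144 + 0.1221 = 1.3080
τ_max = K·8FD/(πd³) → F_max = τ_allow·πd³/(8DK)
F_max = 385·π·1.39³/(8·7.0·1.3080) = 3248.3/73.245 = 44.348 N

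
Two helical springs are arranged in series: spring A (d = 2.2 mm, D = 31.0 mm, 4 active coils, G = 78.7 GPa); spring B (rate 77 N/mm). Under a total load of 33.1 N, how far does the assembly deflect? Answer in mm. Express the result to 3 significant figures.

17.5 mm

k_A = Gd⁴/(8D³N_a) = (78.7×10³)(2.2⁴)/(8·31.0³·4) = 1.9339 N/mm
Series: 1/k_eq = 1/1.9339 + 1/77 = 0.53008; k_eq = 1.8865 N/mm
δ = F/k_eq = 33.1/1.8865 = 17.546 mm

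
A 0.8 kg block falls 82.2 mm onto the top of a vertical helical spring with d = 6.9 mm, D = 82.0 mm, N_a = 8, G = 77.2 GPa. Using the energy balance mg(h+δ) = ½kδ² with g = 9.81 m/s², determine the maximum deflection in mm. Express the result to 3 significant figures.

17.8 mm

k = Gd⁴/(8D³N_a) = (77.2×10³)(6.9⁴)/(8·82.0³·8) = 4.959 N/mm
W = mg = 0.8 × 9.81 = 7.848 N
½kδ² − Wδ − Wh = 0 → δ = (W + √(W² + 2kWh))/k
δ = (7.848 + √(61.591 + 6398.13))/4.959 = (7.848 + 80.372)/4.959 = 17.79 mm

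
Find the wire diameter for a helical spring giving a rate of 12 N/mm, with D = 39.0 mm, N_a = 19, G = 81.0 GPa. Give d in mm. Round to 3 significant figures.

6.05 mm

d = (8D³N_a·k / G)^(1/4) = (8·39.0³·19·12 / (81.0×10³))^0.25
  = (1335.8)^0.25 = 6.0455 mm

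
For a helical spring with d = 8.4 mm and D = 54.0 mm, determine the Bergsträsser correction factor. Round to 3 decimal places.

C = D/d = 54.0/8.4 = 6.4286
K_B = (4C+2)/(4C−3) = 27.714/22.714 = 1.2201

1.220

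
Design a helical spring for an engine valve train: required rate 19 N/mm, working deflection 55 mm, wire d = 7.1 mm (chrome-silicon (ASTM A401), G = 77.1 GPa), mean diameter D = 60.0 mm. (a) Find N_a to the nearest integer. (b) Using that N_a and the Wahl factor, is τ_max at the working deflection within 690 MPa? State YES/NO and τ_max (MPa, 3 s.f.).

N_a = Gd⁴/(8D³k) = (77.1×10³)(7.1⁴)/(8·60.0³·19) = 5.967 → N_a = 6
Actual rate k = Gd⁴/(8D³·6) = 18.897 N/mm
Working load F = kδ = 18.897·55 = 1039.3 N
C = 60.0/7.1 = 8.4507; K_W = (4C−1)/(4C−4)+0.615/C = 1.1734
τ_max = K_W·8FD/(πd³) = 1.1734·443.68 = 520.63 MPa
τ_max ≤ 690 MPa → acceptable

(a) 6 coils; (b) YES, τ_max = 521 MPa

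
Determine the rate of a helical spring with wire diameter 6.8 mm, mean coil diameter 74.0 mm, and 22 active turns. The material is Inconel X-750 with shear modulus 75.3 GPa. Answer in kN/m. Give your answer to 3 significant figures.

k = Gd⁴/(8D³N_a) = (75.3×10³ × 6.8⁴) / (8 × 74.0³ × 22)
  = 1.61002e+08 / 7.13194e+07 = 2.2575 N/mm

2.26 kN/m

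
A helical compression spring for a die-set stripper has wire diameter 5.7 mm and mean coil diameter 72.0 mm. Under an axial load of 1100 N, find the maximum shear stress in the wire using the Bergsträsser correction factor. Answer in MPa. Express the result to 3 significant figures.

Spring index C = D/d = 72.0/5.7 = 12.6316
K_B = (4C+2)/(4C−3) = 52.526/47.526 = 1.1052
τ₀ = 8FD/(πd³) = 8·1100·72.0/(π·5.7³) = 633600/581.8 = 1089 MPa
τ_max = K·τ₀ = 1.1052 × 1089 = 1203.6 MPa

1200 MPa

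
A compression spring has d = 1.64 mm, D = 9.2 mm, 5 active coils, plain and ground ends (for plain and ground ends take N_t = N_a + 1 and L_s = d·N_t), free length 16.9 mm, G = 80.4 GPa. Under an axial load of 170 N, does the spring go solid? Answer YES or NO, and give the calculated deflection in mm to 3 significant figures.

k = Gd⁴/(8D³N_a) = (80.4×10³)(1.64⁴)/(8·9.2³·5) = 18.673 N/mm
N_t = 6; L_s = 1.64·6 = 9.84 mm; δ_solid = L₀ − L_s = 16.9 − 9.84 = 7.06 mm
δ = F/k = 170/18.673 = 9.1042 mm
δ ≥ δ_solid → spring goes solid

YES, δ = 9.10 mm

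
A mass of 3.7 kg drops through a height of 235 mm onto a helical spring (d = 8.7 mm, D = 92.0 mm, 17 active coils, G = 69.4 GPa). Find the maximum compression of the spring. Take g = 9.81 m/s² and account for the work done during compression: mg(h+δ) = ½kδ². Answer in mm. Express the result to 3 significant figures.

k = Gd⁴/(8D³N_a) = (69.4×10³)(8.7⁴)/(8·92.0³·17) = 3.7543 N/mm
W = mg = 3.7 × 9.81 = 36.297 N
½kδ² − Wδ − Wh = 0 → δ = (W + √(W² + 2kWh))/k
δ = (36.297 + √(1317.5 + 64047.6))/3.7543 = (36.297 + 255.67)/3.7543 = 77.767 mm

77.8 mm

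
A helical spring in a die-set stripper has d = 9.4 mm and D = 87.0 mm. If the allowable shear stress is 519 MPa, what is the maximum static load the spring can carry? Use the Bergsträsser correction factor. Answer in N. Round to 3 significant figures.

C = D/d = 87.0/9.4 = 9.2553
K_B = (4C+2)/(4C−3) = 39.021/34.021 = 1.1470
τ_max = K·8FD/(πd³) → F_max = τ_allow·πd³/(8DK)
F_max = 519·π·9.4³/(8·87.0·1.1470) = 1.3543e+06/798.29 = 1696.4 N

1700 N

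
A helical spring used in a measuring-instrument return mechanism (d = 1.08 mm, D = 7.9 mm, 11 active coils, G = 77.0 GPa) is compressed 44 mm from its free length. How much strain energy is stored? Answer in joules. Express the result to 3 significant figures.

2.34 J

k = Gd⁴/(8D³N_a) = (77.0×10³)(1.08⁴)/(8·7.9³·11) = 2.4145 N/mm
U = ½kδ² = 0.5 × 2.4145 × 44² = 2337.2 N·mm = 2.3372 J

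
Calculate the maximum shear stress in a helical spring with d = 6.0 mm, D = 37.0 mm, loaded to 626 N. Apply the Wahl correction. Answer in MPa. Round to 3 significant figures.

Spring index C = D/d = 37.0/6.0 = 6.1667
K_W = (4C−1)/(4C−4) + 0.615/C = 23.667/20.667 + 0.0997 = 1.2449
τ₀ = 8FD/(πd³) = 8·626·37.0/(π·6.0³) = 185296/678.58 = 273.06 MPa
τ_max = K·τ₀ = 1.2449 × 273.06 = 339.93 MPa

340 MPa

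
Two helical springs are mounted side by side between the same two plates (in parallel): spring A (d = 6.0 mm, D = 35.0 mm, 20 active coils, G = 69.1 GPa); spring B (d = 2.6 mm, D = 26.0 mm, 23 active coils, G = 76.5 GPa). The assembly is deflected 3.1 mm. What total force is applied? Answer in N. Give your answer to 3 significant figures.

43.8 N

k_A = Gd⁴/(8D³N_a) = (69.1×10³)(6.0⁴)/(8·35.0³·20) = 13.054 N/mm
k_B = Gd⁴/(8D³N_a) = (76.5×10³)(2.6⁴)/(8·26.0³·23) = 1.081 N/mm
Parallel: k_eq = 13.054 + 1.081 = 14.135 N/mm
F = k_eq·δ = 14.135·3.1 = 43.82 N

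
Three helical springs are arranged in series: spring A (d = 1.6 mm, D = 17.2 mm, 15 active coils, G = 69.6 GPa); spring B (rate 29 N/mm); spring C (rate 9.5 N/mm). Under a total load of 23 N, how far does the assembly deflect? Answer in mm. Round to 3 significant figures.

34.0 mm

k_A = Gd⁴/(8D³N_a) = (69.6×10³)(1.6⁴)/(8·17.2³·15) = 0.747 N/mm
Series: 1/k_eq = 1/0.747 + 1/29 + 1/9.5 = 1.4784; k_eq = 0.67639 N/mm
δ = F/k_eq = 23/0.67639 = 34.004 mm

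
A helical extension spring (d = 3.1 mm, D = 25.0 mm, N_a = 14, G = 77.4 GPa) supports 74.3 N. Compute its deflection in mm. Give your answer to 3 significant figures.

18.2 mm

k = Gd⁴/(8D³N_a) = (77.4×10³)(3.1⁴)/(8·25.0³·14) = 4.0846 N/mm
δ = F/k = 74.3 / 4.0846 = 18.19 mm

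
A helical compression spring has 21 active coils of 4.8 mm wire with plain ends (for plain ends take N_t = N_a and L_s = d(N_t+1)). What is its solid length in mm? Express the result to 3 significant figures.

plain ends: N_t = N_a = 21
L_s = d·(N_t+1) = 4.8 × 22 = 105.6 mm

106 mm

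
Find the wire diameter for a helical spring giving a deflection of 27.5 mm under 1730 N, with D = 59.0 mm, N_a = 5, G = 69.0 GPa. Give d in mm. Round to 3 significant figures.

Required rate k = F/δ = 1730/27.5 = 62.909 N/mm
d = (8D³N_a·k / G)^(1/4) = (8·59.0³·5·62.909 / (69.0×10³))^0.25
  = (7490)^0.25 = 9.3029 mm

9.30 mm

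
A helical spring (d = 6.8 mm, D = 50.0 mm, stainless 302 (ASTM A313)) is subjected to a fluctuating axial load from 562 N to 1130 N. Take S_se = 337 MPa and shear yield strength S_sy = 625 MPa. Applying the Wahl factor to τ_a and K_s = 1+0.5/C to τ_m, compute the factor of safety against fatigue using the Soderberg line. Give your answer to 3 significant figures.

C = D/d = 50.0/6.8 = 7.3529; K_W = (4C−1)/(4C−4)+0.615/C = 1.2017; K_s = 1+0.5/C = 1.0680
F_a = (F_max−F_min)/2 = 284 N; F_m = (F_max+F_min)/2 = 846 N
τ_a = K_W·8F_aD/(πd³) = 1.2017 × 115 = 138.2 MPa
τ_m = K_s·8F_mD/(πd³) = 1.0680 × 342.57 = 365.87 MPa
Soderberg: 1/n_f = τ_a/S_se + τ_m/S_sy = 138.2/337 + 365.87/625 = 0.41008 + 0.58539 = 0.99547
n_f = 1/0.99547 = 1.005

1.00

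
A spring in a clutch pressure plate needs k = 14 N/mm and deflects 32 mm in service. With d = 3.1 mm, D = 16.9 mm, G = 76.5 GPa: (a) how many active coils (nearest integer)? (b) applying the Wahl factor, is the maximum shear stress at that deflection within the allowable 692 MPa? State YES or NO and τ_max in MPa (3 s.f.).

(a) 13 coils; (b) NO, τ_max = 834 MPa

N_a = Gd⁴/(8D³k) = (76.5×10³)(3.1⁴)/(8·16.9³·14) = 13.07 → N_a = 13
Actual rate k = Gd⁴/(8D³·13) = 14.074 N/mm
Working load F = kδ = 14.074·32 = 450.37 N
C = 16.9/3.1 = 5.4516; K_W = (4C−1)/(4C−4)+0.615/C = 1.2813
τ_max = K_W·8FD/(πd³) = 1.2813·650.59 = 833.59 MPa
τ_max > 692 MPa → exceeds allowable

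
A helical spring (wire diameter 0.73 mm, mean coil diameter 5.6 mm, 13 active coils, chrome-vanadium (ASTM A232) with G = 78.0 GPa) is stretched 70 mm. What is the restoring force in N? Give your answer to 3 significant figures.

k = Gd⁴/(8D³N_a) = (78.0×10³)(0.73⁴)/(8·5.6³·13) = 1.2128 N/mm
F = k·δ = 1.2128 × 70 = 84.896 N

84.9 N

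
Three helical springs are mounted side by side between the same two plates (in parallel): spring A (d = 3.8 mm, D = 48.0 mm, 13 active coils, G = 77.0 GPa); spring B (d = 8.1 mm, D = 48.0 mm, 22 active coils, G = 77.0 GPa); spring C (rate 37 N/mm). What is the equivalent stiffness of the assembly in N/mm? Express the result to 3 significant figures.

55.4 N/mm

k_A = Gd⁴/(8D³N_a) = (77.0×10³)(3.8⁴)/(8·48.0³·13) = 1.3959 N/mm
k_B = Gd⁴/(8D³N_a) = (77.0×10³)(8.1⁴)/(8·48.0³·22) = 17.029 N/mm
Parallel: k_eq = 1.3959 + 17.029 + 37 = 55.425 N/mm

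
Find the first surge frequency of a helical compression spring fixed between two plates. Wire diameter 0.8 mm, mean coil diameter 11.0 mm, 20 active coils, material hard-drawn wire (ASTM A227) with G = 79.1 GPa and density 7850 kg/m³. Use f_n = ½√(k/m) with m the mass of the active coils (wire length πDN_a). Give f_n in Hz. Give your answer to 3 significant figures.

118 Hz

k = Gd⁴/(8D³N_a) = (79.1×10³)(0.8⁴)/(8·11.0³·20) = 0.15214 N/mm = 152.14 N/m
Wire length L = πDN_a = π·11.0·20 = 691.15 mm
m = ρ·(πd²/4)·L = 7850 × 0.50265×10⁻⁶ m² × 0.69115 m = 0.0027272 kg
f_n = ½√(k/m) = 0.5·√(152.14/0.0027272) = 0.5·√(55786) = 118.1 Hz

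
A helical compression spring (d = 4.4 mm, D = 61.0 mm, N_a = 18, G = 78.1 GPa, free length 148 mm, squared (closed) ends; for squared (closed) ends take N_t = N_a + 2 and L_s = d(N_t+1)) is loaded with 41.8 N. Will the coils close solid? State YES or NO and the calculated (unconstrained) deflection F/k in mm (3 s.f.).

NO, δ = 46.7 mm

k = Gd⁴/(8D³N_a) = (78.1×10³)(4.4⁴)/(8·61.0³·18) = 0.89559 N/mm
N_t = 20; L_s = 4.4·21 = 92.4 mm; δ_solid = L₀ − L_s = 148 − 92.4 = 55.6 mm
δ = F/k = 41.8/0.89559 = 46.673 mm
δ < δ_solid → spring does not go solid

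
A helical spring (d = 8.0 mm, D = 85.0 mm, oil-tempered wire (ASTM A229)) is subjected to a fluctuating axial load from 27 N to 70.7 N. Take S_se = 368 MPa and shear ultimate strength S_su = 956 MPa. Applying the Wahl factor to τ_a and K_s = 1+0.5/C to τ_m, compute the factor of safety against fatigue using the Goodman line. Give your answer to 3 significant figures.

C = D/d = 85.0/8.0 = 10.6250; K_W = (4C−1)/(4C−4)+0.615/C = 1.1358; K_s = 1+0.5/C = 1.0471
F_a = (F_max−F_min)/2 = 21.85 N; F_m = (F_max+F_min)/2 = 48.85 N
τ_a = K_W·8F_aD/(πd³) = 1.1358 × 9.2372 = 10.492 MPa
τ_m = K_s·8F_mD/(πd³) = 1.0471 × 20.652 = 21.623 MPa
Goodman: 1/n_f = τ_a/S_se + τ_m/S_su = 10.492/368 + 21.623/956 = 0.02851 + 0.02262 = 0.051129
n_f = 1/0.051129 = 19.56

19.6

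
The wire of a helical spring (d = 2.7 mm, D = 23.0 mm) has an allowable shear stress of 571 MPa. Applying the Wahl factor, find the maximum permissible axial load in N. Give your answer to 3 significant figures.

164 N

C = D/d = 23.0/2.7 = 8.5185
K_W = (4C−1)/(4C−4) + 0.615/C = 33.074/30.074 + 0.0722 = 1.1719
τ_max = K·8FD/(πd³) → F_max = τ_allow·πd³/(8DK)
F_max = 571·π·2.7³/(8·23.0·1.1719) = 35308/215.64 = 163.74 N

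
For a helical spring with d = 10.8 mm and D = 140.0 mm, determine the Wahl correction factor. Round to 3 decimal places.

C = D/d = 140.0/10.8 = 12.9630
K_W = (4C−1)/(4C−4) + 0.615/C = 50.852/47.852 + 0.0474 = 1.1101

1.110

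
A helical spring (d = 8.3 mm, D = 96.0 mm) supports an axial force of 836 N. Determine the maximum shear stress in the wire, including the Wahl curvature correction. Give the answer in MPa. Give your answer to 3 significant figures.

402 MPa

Spring index C = D/d = 96.0/8.3 = 11.5663
K_W = (4C−1)/(4C−4) + 0.615/C = 45.265/42.265 + 0.0532 = 1.1242
τ₀ = 8FD/(πd³) = 8·836·96.0/(π·8.3³) = 642048/1796.3 = 357.42 MPa
τ_max = K·τ₀ = 1.1242 × 357.42 = 401.8 MPa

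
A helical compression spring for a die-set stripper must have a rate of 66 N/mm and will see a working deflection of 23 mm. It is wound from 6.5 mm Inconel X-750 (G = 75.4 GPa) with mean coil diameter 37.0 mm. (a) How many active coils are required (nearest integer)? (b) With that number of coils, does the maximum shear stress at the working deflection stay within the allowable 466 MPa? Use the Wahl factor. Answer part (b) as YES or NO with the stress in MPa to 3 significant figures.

(a) 5 coils; (b) NO, τ_max = 665 MPa

N_a = Gd⁴/(8D³k) = (75.4×10³)(6.5⁴)/(8·37.0³·66) = 5.033 → N_a = 5
Actual rate k = Gd⁴/(8D³·5) = 66.429 N/mm
Working load F = kδ = 66.429·23 = 1527.9 N
C = 37.0/6.5 = 5.6923; K_W = (4C−1)/(4C−4)+0.615/C = 1.2679
τ_max = K_W·8FD/(πd³) = 1.2679·524.19 = 664.61 MPa
τ_max > 466 MPa → exceeds allowable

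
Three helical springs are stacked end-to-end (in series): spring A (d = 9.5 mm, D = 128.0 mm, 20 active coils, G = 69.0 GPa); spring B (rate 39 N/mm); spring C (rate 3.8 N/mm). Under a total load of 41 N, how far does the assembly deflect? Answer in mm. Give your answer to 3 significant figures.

36.3 mm

k_A = Gd⁴/(8D³N_a) = (69.0×10³)(9.5⁴)/(8·128.0³·20) = 1.6749 N/mm
Series: 1/k_eq = 1/1.6749 + 1/39 + 1/3.8 = 0.88584; k_eq = 1.1289 N/mm
δ = F/k_eq = 41/1.1289 = 36.32 mm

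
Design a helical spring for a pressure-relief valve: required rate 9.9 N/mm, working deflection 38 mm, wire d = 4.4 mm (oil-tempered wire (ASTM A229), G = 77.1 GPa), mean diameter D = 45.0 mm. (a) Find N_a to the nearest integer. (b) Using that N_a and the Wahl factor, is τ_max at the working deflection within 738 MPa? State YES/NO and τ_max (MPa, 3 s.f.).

(a) 4 coils; (b) YES, τ_max = 578 MPa

N_a = Gd⁴/(8D³k) = (77.1×10³)(4.4⁴)/(8·45.0³·9.9) = 4.004 → N_a = 4
Actual rate k = Gd⁴/(8D³·4) = 9.9101 N/mm
Working load F = kδ = 9.9101·38 = 376.58 N
C = 45.0/4.4 = 10.2273; K_W = (4C−1)/(4C−4)+0.615/C = 1.1414
τ_max = K_W·8FD/(πd³) = 1.1414·506.59 = 578.23 MPa
τ_max ≤ 738 MPa → acceptable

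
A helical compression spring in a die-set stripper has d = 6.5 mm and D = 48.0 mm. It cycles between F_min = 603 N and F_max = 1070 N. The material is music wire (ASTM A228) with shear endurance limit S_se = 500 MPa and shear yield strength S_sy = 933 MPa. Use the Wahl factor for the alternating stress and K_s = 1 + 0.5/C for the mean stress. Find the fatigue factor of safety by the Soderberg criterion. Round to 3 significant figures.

C = D/d = 48.0/6.5 = 7.3846; K_W = (4C−1)/(4C−4)+0.615/C = 1.2008; K_s = 1+0.5/C = 1.0677
F_a = (F_max−F_min)/2 = 233.5 N; F_m = (F_max+F_min)/2 = 836.5 N
τ_a = K_W·8F_aD/(πd³) = 1.2008 × 103.93 = 124.79 MPa
τ_m = K_s·8F_mD/(πd³) = 1.0677 × 372.31 = 397.52 MPa
Soderberg: 1/n_f = τ_a/S_se + τ_m/S_sy = 124.79/500 + 397.52/933 = 0.24958 + 0.42607 = 0.67565
n_f = 1/0.67565 = 1.48

1.48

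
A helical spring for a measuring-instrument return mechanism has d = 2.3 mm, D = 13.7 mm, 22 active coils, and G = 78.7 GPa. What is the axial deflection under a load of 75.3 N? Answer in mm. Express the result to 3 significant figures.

15.5 mm

k = Gd⁴/(8D³N_a) = (78.7×10³)(2.3⁴)/(8·13.7³·22) = 4.8664 N/mm
δ = F/k = 75.3 / 4.8664 = 15.473 mm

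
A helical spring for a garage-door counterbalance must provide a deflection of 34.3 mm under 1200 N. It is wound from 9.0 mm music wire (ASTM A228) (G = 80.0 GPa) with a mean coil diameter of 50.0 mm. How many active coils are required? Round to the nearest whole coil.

Required rate k = F/δ = 1200/34.3 = 34.985 N/mm
N_a = Gd⁴/(8D³k) = (80.0×10³ × 9.0⁴)/(8 × 50.0³ × 34.985)
    = 5.2488e+08 / 3.49854e+07 = 15 → 15 coils

15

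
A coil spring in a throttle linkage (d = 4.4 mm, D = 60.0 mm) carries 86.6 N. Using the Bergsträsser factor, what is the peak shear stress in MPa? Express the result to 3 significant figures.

170 MPa

Spring index C = D/d = 60.0/4.4 = 13.6364
K_B = (4C+2)/(4C−3) = 56.545/51.545 = 1.0970
τ₀ = 8FD/(πd³) = 8·86.6·60.0/(π·4.4³) = 41568/267.61 = 155.33 MPa
τ_max = K·τ₀ = 1.0970 × 155.33 = 170.4 MPa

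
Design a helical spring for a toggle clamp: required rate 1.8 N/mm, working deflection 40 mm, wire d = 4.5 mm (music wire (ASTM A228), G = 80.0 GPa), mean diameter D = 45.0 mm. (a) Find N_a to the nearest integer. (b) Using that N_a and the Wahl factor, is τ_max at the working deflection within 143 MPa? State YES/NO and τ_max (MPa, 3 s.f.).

(a) 25 coils; (b) YES, τ_max = 104 MPa

N_a = Gd⁴/(8D³k) = (80.0×10³)(4.5⁴)/(8·45.0³·1.8) = 25 → N_a = 25
Actual rate k = Gd⁴/(8D³·25) = 1.8 N/mm
Working load F = kδ = 1.8·40 = 72 N
C = 45.0/4.5 = 10.0000; K_W = (4C−1)/(4C−4)+0.615/C = 1.1448
τ_max = K_W·8FD/(πd³) = 1.1448·90.541 = 103.65 MPa
τ_max ≤ 143 MPa → acceptable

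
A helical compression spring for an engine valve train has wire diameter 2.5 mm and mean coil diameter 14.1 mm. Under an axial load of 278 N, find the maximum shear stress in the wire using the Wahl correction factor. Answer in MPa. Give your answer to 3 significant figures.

812 MPa

Spring index C = D/d = 14.1/2.5 = 5.6400
K_W = (4C−1)/(4C−4) + 0.615/C = 21.560/18.560 + 0.1090 = 1.2707
τ₀ = 8FD/(πd³) = 8·278·14.1/(π·2.5³) = 31358.4/49.087 = 638.83 MPa
τ_max = K·τ₀ = 1.2707 × 638.83 = 811.75 MPa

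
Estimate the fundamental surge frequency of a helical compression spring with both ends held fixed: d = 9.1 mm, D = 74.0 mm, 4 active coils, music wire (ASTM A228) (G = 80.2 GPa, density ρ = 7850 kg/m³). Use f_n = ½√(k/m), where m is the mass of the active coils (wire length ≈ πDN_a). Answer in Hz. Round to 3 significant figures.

k = Gd⁴/(8D³N_a) = (80.2×10³)(9.1⁴)/(8·74.0³·4) = 42.413 N/mm = 42413 N/m
Wire length L = πDN_a = π·74.0·4 = 929.91 mm
m = ρ·(πd²/4)·L = 7850 × 65.039×10⁻⁶ m² × 0.92991 m = 0.47477 kg
f_n = ½√(k/m) = 0.5·√(42413/0.47477) = 0.5·√(89333) = 149.44 Hz

149 Hz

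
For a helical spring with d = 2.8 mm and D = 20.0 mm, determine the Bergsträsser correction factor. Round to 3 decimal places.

C = D/d = 20.0/2.8 = 7.1429
K_B = (4C+2)/(4C−3) = 30.571/25.571 = 1.1955

1.196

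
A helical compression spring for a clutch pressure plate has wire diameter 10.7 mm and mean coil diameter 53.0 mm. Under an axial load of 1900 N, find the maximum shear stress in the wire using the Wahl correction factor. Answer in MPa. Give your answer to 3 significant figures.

275 MPa

Spring index C = D/d = 53.0/10.7 = 4.9533
K_W = (4C−1)/(4C−4) + 0.615/C = 18.813/15.813 + 0.1242 = 1.3139
τ₀ = 8FD/(πd³) = 8·1900·53.0/(π·10.7³) = 805600/3848.6 = 209.32 MPa
τ_max = K·τ₀ = 1.3139 × 209.32 = 275.03 MPa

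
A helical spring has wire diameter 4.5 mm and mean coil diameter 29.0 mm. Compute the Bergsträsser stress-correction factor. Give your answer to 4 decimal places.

1.2195

C = D/d = 29.0/4.5 = 6.4444
K_B = (4C+2)/(4C−3) = 27.778/22.778 = 1.2195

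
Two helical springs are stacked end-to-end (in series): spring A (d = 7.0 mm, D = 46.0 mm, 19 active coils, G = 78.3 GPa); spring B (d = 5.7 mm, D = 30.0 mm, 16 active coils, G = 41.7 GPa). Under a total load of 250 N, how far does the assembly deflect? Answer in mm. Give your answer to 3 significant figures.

39.3 mm

k_A = Gd⁴/(8D³N_a) = (78.3×10³)(7.0⁴)/(8·46.0³·19) = 12.707 N/mm
k_B = Gd⁴/(8D³N_a) = (41.7×10³)(5.7⁴)/(8·30.0³·16) = 12.737 N/mm
Series: 1/k_eq = 1/12.707 + 1/12.737 = 0.15721; k_eq = 6.3609 N/mm
δ = F/k_eq = 250/6.3609 = 39.303 mm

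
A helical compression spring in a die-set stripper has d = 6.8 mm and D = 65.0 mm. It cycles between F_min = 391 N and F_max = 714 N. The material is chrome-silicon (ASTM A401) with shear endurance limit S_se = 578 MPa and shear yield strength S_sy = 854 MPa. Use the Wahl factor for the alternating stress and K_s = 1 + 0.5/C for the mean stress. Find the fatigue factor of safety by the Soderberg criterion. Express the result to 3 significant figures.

C = D/d = 65.0/6.8 = 9.5588; K_W = (4C−1)/(4C−4)+0.615/C = 1.1520; K_s = 1+0.5/C = 1.0523
F_a = (F_max−F_min)/2 = 161.5 N; F_m = (F_max+F_min)/2 = 552.5 N
τ_a = K_W·8F_aD/(πd³) = 1.1520 × 85.016 = 97.935 MPa
τ_m = K_s·8F_mD/(πd³) = 1.0523 × 290.84 = 306.06 MPa
Soderberg: 1/n_f = τ_a/S_se + τ_m/S_sy = 97.935/578 + 306.06/854 = 0.16944 + 0.35838 = 0.52782
n_f = 1/0.52782 = 1.895

1.89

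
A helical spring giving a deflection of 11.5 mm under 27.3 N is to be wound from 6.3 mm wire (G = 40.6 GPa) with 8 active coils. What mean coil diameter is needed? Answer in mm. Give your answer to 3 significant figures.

Required rate k = F/δ = 27.3/11.5 = 2.3739 N/mm
D = (Gd⁴/(8N_a·k))^(1/3) = (40.6×10³·6.3⁴/(8·8·2.3739))^(1/3)
  = (420963)^(1/3) = 74.9459 mm

74.9 mm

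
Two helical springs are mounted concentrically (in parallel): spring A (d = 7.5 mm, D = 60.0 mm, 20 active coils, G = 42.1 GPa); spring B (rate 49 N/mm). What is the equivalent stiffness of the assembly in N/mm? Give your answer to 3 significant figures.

52.9 N/mm

k_A = Gd⁴/(8D³N_a) = (42.1×10³)(7.5⁴)/(8·60.0³·20) = 3.8544 N/mm
Parallel: k_eq = 3.8544 + 49 = 52.854 N/mm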